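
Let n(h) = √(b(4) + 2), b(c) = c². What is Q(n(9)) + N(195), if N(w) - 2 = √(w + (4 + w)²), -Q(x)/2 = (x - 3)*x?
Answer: -34 + 2*√9949 + 18*√2 ≈ 190.95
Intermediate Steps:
n(h) = 3*√2 (n(h) = √(4² + 2) = √(16 + 2) = √18 = 3*√2)
Q(x) = -2*x*(-3 + x) (Q(x) = -2*(x - 3)*x = -2*(-3 + x)*x = -2*x*(-3 + x))
N(w) = 2 + √(w + (4 + w)²)
Q(n(9)) + N(195) = 2*(3*√2)*(3 - 3*√2) + (2 + √(195 + (4 + 195)²)) = 2*(3*√2)*(3 - 3*√2) + (2 + √(195 + 199²)) = 6*√2*(3 - 3*√2) + (2 + √(195 + 39601)) = 6*√2*(3 - 3*√2) + (2 + √39796) = 6*√2*(3 - 3*√2) + (2 + 2*√9949) = 2 + 2*√9949 + 6*√2*(3 - 3*√2)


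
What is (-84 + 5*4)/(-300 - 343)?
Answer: 64/643 ≈ 0.099533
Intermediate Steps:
(-84 + 5*4)/(-300 - 343) = (-84 + 20)/(-643) = -64*(-1/643) = 64/643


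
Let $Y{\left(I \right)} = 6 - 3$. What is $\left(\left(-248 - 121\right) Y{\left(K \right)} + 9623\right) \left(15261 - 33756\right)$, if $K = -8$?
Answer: $-157503420$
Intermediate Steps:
$Y{\left(I \right)} = 3$
$\left(\left(-248 - 121\right) Y{\left(K \right)} + 9623\right) \left(15261 - 33756\right) = \left(\left(-248 - 121\right) 3 + 9623\right) \left(15261 - 33756\right) = \left(\left(-248 - 121\right) 3 + 9623\right) \left(-18495\right) = \left(\left(-369\right) 3 + 9623\right) \left(-18495\right) = \left(-1107 + 9623\right) \left(-18495\right) = 8516 \left(-18495\right) = -157503420$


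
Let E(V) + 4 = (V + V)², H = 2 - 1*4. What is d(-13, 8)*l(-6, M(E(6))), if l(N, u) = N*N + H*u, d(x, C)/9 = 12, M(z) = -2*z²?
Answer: 8471088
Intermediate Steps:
H = -2 (H = 2 - 4 = -2)
E(V) = -4 + 4*V² (E(V) = -4 + (V + V)² = -4 + (2*V)² = -4 + 4*V²)
d(x, C) = 108 (d(x, C) = 9*12 = 108)
l(N, u) = N² - 2*u (l(N, u) = N*N - 2*u = N² - 2*u)
d(-13, 8)*l(-6, M(E(6))) = 108*((-6)² - (-4)*(-4 + 4*6²)²) = 108*(36 - (-4)*(-4 + 4*36)²) = 108*(36 - (-4)*(-4 + 144)²) = 108*(36 - (-4)*140²) = 108*(36 - (-4)*19600) = 108*(36 - 2*(-39200)) = 108*(36 + 78400) = 108*78436 = 8471088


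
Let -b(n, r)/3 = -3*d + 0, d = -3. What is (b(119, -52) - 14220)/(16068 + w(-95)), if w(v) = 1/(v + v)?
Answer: -2706930/3052919 ≈ -0.88667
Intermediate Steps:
w(v) = 1/(2*v)
b(n, r) = -27 (b(n, r) = -3*(-3*(-3) + 0) = -3*(9 + 0) = -3*9 = -27)
(b(119, -52) - 14220)/(16068 + w(-95)) = (-27 - 14220)/(16068 + (½)/(-95)) = -14247/(16068 + (½)*(-1/95)) = -14247/(16068 - 1/190) = -14247/3052919/190 = -14247*190/3052919 = -2706930/3052919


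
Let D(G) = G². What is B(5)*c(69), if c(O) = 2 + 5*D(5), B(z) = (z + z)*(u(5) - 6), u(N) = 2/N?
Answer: -7112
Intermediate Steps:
B(z) = -56*z/5 (B(z) = (z + z)*(2/5 - 6) = (2*z)*(2*(⅕) - 6) = (2*z)*(⅖ - 6) = (2*z)*(-28/5) = -56*z/5)
c(O) = 127 (c(O) = 2 + 5*5² = 2 + 5*25 = 2 + 125 = 127)
B(5)*c(69) = -56/5*5*127 = -56*127 = -7112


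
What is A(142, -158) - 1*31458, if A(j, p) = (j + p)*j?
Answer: -33730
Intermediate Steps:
A(j, p) = j*(j + p)
A(142, -158) - 1*31458 = 142*(142 - 158) - 1*31458 = 142*(-16) - 31458 = -2272 - 31458 = -33730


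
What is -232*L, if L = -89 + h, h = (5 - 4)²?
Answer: 20416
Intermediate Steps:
h = 1 (h = 1² = 1)
L = -88 (L = -89 + 1 = -88)
-232*L = -232*(-88) = 20416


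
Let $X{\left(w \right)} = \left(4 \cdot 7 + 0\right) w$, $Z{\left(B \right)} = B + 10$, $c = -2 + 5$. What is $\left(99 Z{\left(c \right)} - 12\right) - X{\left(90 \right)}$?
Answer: $-1245$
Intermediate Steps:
$c = 3$
$Z{\left(B \right)} = 10 + B$
$X{\left(w \right)} = 28 w$ ($X{\left(w \right)} = \left(28 + 0\right) w = 28 w$)
$\left(99 Z{\left(c \right)} - 12\right) - X{\left(90 \right)} = \left(99 \left(10 + 3\right) - 12\right) - 28 \cdot 90 = \left(99 \cdot 13 - 12\right) - 2520 = \left(1287 - 12\right) - 2520 = 1275 - 2520 = -1245$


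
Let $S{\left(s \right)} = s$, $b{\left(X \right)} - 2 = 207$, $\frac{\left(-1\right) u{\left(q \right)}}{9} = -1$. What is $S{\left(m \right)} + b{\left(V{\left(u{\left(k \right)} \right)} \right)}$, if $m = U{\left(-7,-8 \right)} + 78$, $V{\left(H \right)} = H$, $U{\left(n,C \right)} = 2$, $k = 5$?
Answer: $289$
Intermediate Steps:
$u{\left(q \right)} = 9$ ($u{\left(q \right)} = \left(-9\right) \left(-1\right) = 9$)
$b{\left(X \right)} = 209$ ($b{\left(X \right)} = 2 + 207 = 209$)
$m = 80$ ($m = 2 + 78 = 80$)
$S{\left(m \right)} + b{\left(V{\left(u{\left(k \right)} \right)} \right)} = 80 + 209 = 289$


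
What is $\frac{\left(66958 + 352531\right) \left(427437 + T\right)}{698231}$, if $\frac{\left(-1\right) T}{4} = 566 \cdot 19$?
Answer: $\frac{161260380869}{698231} \approx 2.3096 \cdot 10^{5}$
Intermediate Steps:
$T = -43016$ ($T = - 4 \cdot 566 \cdot 19 = \left(-4\right) 10754 = -43016$)
$\frac{\left(66958 + 352531\right) \left(427437 + T\right)}{698231} = \frac{\left(66958 + 352531\right) \left(427437 - 43016\right)}{698231} = 419489 \cdot 384421 \cdot \frac{1}{698231} = 161260380869 \cdot \frac{1}{698231} = \frac{161260380869}{698231}$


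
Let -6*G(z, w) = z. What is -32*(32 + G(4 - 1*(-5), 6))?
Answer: -976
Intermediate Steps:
G(z, w) = -z/6
-32*(32 + G(4 - 1*(-5), 6)) = -32*(32 - (4 - 1*(-5))/6) = -32*(32 - (4 + 5)/6) = -32*(32 - 1/6*9) = -32*(32 - 3/2) = -32*61/2 = -976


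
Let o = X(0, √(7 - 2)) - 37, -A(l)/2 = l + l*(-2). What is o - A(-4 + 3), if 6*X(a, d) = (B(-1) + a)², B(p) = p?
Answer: -209/6 ≈ -34.833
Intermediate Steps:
X(a, d) = (-1 + a)²/6
A(l) = 2*l (A(l) = -2*(l + l*(-2)) = -2*(l - 2*l) = -(-2)*l = 2*l)
o = -221/6 (o = (-1 + 0)²/6 - 37 = (⅙)*(-1)² - 37 = (⅙)*1 - 37 = ⅙ - 37 = -221/6 ≈ -36.833)
o - A(-4 + 3) = -221/6 - 2*(-4 + 3) = -221/6 - 2*(-1) = -221/6 - 1*(-2) = -221/6 + 2 = -209/6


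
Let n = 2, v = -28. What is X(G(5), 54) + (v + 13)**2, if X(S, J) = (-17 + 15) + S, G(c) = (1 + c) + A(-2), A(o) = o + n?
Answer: 229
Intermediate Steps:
A(o) = 2 + o (A(o) = o + 2 = 2 + o)
G(c) = 1 + c (G(c) = (1 + c) + (2 - 2) = (1 + c) + 0 = 1 + c)
X(S, J) = -2 + S
X(G(5), 54) + (v + 13)**2 = (-2 + (1 + 5)) + (-28 + 13)**2 = (-2 + 6) + (-15)**2 = 4 + 225 = 229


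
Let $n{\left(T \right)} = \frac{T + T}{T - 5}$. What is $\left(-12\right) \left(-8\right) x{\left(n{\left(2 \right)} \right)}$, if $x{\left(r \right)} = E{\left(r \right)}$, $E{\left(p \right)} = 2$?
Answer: $192$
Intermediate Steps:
$n{\left(T \right)} = \frac{2 T}{-5 + T}$
$x{\left(r \right)} = 2$
$\left(-12\right) \left(-8\right) x{\left(n{\left(2 \right)} \right)} = \left(-12\right) \left(-8\right) 2 = 96 \cdot 2 = 192$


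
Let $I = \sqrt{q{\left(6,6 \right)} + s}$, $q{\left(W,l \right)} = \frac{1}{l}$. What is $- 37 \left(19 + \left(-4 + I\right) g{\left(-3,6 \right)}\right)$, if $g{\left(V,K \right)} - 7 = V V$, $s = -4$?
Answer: $1665 - \frac{296 i \sqrt{138}}{3} \approx 1665.0 - 1159.1 i$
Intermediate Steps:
$g{\left(V,K \right)} = 7 + V^{2}$ ($g{\left(V,K \right)} = 7 + V V = 7 + V^{2}$)
$I = \frac{i \sqrt{138}}{6}$ ($I = \sqrt{\frac{1}{6} - 4} = \sqrt{- \frac{23}{6}} = \frac{i \sqrt{138}}{6} \approx 1.9579 i$)
$- 37 \left(19 + \left(-4 + I\right) g{\left(-3,6 \right)}\right) = - 37 \left(19 + \left(-4 + \frac{i \sqrt{138}}{6}\right) \left(7 + \left(-3\right)^{2}\right)\right) = - 37 \left(19 + \left(-4 + \frac{i \sqrt{138}}{6}\right) \left(7 + 9\right)\right) = - 37 \left(19 + \left(-4 + \frac{i \sqrt{138}}{6}\right) 16\right) = - 37 \left(19 - \left(64 - \frac{8 i \sqrt{138}}{3}\right)\right) = - 37 \left(-45 + \frac{8 i \sqrt{138}}{3}\right) = 1665 - \frac{296 i \sqrt{138}}{3}$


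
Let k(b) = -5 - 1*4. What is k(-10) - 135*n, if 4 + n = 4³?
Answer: -8109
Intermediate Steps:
n = 60 (n = -4 + 4³ = -4 + 64 = 60)
k(b) = -9 (k(b) = -5 - 4 = -9)
k(-10) - 135*n = -9 - 135*60 = -9 - 8100 = -8109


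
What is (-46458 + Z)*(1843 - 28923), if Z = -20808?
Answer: 1821563280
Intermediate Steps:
(-46458 + Z)*(1843 - 28923) = (-46458 - 20808)*(1843 - 28923) = -67266*(-27080) = 1821563280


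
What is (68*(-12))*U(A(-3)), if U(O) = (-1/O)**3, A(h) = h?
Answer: -272/9 ≈ -30.222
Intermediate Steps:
U(O) = -1/O**3
(68*(-12))*U(A(-3)) = (68*(-12))*(-1/(-3)**3) = -(-816)*(-1)/27 = -816*1/27 = -272/9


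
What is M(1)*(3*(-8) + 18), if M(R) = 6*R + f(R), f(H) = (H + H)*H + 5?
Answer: -78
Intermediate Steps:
f(H) = 5 + 2*H**2 (f(H) = (2*H)*H + 5 = 2*H**2 + 5 = 5 + 2*H**2)
M(R) = 5 + 2*R**2 + 6*R (M(R) = 6*R + (5 + 2*R**2) = 5 + 2*R**2 + 6*R)
M(1)*(3*(-8) + 18) = (5 + 2*1**2 + 6*1)*(3*(-8) + 18) = (5 + 2*1 + 6)*(-24 + 18) = (5 + 2 + 6)*(-6) = 13*(-6) = -78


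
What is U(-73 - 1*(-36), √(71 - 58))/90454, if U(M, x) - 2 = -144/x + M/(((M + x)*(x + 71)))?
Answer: 528179/23719710672 - 490885519*√13/4008631103568 ≈ -0.00041926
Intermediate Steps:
U(M, x) = 2 - 144/x + M/((71 + x)*(M + x)) (U(M, x) = 2 + (-144/x + M/(((M + x)*(x + 71)))) = 2 + (-144/x + M/(((M + x)*(71 + x)))) = 2 + (-144/x + M/(((71 + x)*(M + x)))) = 2 + (-144/x + M*(1/((71 + x)*(M + x)))) = 2 + (-144/x + M/((71 + x)*(M + x))) = 2 - 144/x + M/((71 + x)*(M + x)))
U(-73 - 1*(-36), √(71 - 58))/90454 = ((-10224*(-73 - 1*(-36)) - 10224*√(71 - 58) - 2*(√(71 - 58))² + 2*(√(71 - 58))³ - (-73 - 1*(-36))*√(71 - 58) + 2*(-73 - 1*(-36))*(√(71 - 58))²)/((√(71 - 58))*((√(71 - 58))² + 71*(-73 - 1*(-36)) + 71*√(71 - 58) + (-73 - 1*(-36))*√(71 - 58))))/90454 = ((-10224*(-73 + 36) - 10224*√13 - 2*(√13)² + 2*(√13)³ - (-73 + 36)*√13 + 2*(-73 + 36)*(√13)²)/((√13)*((√13)² + 71*(-73 + 36) + 71*√13 + (-73 + 36)*√13)))*(1/90454) = ((√13/13)*(-10224*(-37) - 10224*√13 - 2*13 + 2*(13*√13) - 1*(-37)*√13 + 2*(-37)*13)/(13 + 71*(-37) + 71*√13 - 37*√13))*(1/90454) = ((√13/13)*(378288 - 10224*√13 - 26 + 26*√13 + 37*√13 - 962)/(13 - 2627 + 71*√13 - 37*√13))*(1/90454) = ((√13/13)*(377300 - 10161*√13)/(-2614 + 34*√13))*(1/90454) = (√13*(377300 - 10161*√13)/(13*(-2614 + 34*√13)))*(1/90454) = √13*(377300 - 10161*√13)/(1175902*(-2614 + 34*√13))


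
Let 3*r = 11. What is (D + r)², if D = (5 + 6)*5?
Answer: 30976/9 ≈ 3441.8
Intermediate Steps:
r = 11/3 (r = (⅓)*11 = 11/3 ≈ 3.6667)
D = 55 (D = 11*5 = 55)
(D + r)² = (55 + 11/3)² = (176/3)² = 30976/9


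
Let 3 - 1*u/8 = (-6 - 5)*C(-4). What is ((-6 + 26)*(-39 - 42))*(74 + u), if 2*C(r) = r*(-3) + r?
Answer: -729000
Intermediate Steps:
C(r) = -r (C(r) = (r*(-3) + r)/2 = (-3*r + r)/2 = (-2*r)/2 = -r)
u = 376 (u = 24 - 8*(-6 - 5)*(-1*(-4)) = 24 - (-88)*4 = 24 - 8*(-44) = 24 + 352 = 376)
((-6 + 26)*(-39 - 42))*(74 + u) = ((-6 + 26)*(-39 - 42))*(74 + 376) = (20*(-81))*450 = -1620*450 = -729000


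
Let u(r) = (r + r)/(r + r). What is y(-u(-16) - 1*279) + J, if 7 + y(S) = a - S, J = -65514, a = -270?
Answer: -65511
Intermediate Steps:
u(r) = 1 (u(r) = (2*r)/((2*r)) = (2*r)*(1/(2*r)) = 1)
y(S) = -277 - S (y(S) = -7 + (-270 - S) = -277 - S)
y(-u(-16) - 1*279) + J = (-277 - (-1*1 - 1*279)) - 65514 = (-277 - (-1 - 279)) - 65514 = (-277 - 1*(-280)) - 65514 = (-277 + 280) - 65514 = 3 - 65514 = -65511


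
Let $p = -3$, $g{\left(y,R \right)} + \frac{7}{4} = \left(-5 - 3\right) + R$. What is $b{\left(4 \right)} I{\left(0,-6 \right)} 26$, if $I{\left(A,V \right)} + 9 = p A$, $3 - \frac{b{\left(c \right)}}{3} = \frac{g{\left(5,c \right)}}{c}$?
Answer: $- \frac{24921}{8} \approx -3115.1$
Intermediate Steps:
$g{\left(y,R \right)} = - \frac{39}{4} + R$ ($g{\left(y,R \right)} = - \frac{7}{4} + \left(\left(-5 - 3\right) + R\right) = - \frac{7}{4} + \left(-8 + R\right) = - \frac{39}{4} + R$)
$b{\left(c \right)} = 9 - \frac{3 \left(- \frac{39}{4} + c\right)}{c}$ ($b{\left(c \right)} = 9 - 3 \frac{- \frac{39}{4} + c}{c} = 9 - \frac{3 \left(- \frac{39}{4} + c\right)}{c}$)
$I{\left(A,V \right)} = -9 - 3 A$
$b{\left(4 \right)} I{\left(0,-6 \right)} 26 = \left(6 + \frac{117}{4 \cdot 4}\right) \left(-9 - 0\right) 26 = \left(6 + \frac{117}{4} \cdot \frac{1}{4}\right) \left(-9 + 0\right) 26 = \left(6 + \frac{117}{16}\right) \left(-9\right) 26 = \frac{213}{16} \left(-9\right) 26 = \left(- \frac{1917}{16}\right) 26 = - \frac{24921}{8}$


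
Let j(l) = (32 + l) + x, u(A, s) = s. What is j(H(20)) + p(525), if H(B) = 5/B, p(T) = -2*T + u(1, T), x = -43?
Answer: -2143/4 ≈ -535.75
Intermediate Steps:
p(T) = -T (p(T) = -2*T + T = -T)
j(l) = -11 + l (j(l) = (32 + l) - 43 = -11 + l)
j(H(20)) + p(525) = (-11 + 5/20) - 1*525 = (-11 + 5*(1/20)) - 525 = (-11 + ¼) - 525 = -43/4 - 525 = -2143/4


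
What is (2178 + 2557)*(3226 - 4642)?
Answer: -6704760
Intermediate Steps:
(2178 + 2557)*(3226 - 4642) = 4735*(-1416) = -6704760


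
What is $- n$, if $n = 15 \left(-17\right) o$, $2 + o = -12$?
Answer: $-3570$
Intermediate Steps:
$o = -14$ ($o = -2 - 12 = -14$)
$n = 3570$ ($n = 15 \left(-17\right) \left(-14\right) = \left(-255\right) \left(-14\right) = 3570$)
$- n = \left(-1\right) 3570 = -3570$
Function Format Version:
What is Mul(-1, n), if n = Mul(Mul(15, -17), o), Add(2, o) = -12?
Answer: -3570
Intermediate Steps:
o = -14 (o = Add(-2, -12) = -14)
n = 3570 (n = Mul(Mul(15, -17), -14) = Mul(-255, -14) = 3570)
Mul(-1, n) = Mul(-1, 3570) = -3570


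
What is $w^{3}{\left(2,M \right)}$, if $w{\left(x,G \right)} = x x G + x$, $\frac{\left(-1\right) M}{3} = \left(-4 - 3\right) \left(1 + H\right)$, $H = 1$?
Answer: $4913000$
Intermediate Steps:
$M = 42$ ($M = - 3 \left(-4 - 3\right) \left(1 + 1\right) = - 3 \left(\left(-7\right) 2\right) = \left(-3\right) \left(-14\right) = 42$)
$w{\left(x,G \right)} = x + G x^{2}$ ($w{\left(x,G \right)} = x^{2} G + x = G x^{2} + x = x + G x^{2}$)
$w^{3}{\left(2,M \right)} = \left(2 \left(1 + 42 \cdot 2\right)\right)^{3} = \left(2 \left(1 + 84\right)\right)^{3} = \left(2 \cdot 85\right)^{3} = 170^{3} = 4913000$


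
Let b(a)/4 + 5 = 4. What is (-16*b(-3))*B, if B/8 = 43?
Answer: 22016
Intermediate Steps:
B = 344 (B = 8*43 = 344)
b(a) = -4 (b(a) = -20 + 4*4 = -20 + 16 = -4)
(-16*b(-3))*B = -16*(-4)*344 = 64*344 = 22016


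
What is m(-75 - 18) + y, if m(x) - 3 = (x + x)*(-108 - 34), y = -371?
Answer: 26044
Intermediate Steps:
m(x) = 3 - 284*x (m(x) = 3 + (x + x)*(-108 - 34) = 3 + (2*x)*(-142) = 3 - 284*x)
m(-75 - 18) + y = (3 - 284*(-75 - 18)) - 371 = (3 - 284*(-93)) - 371 = (3 + 26412) - 371 = 26415 - 371 = 26044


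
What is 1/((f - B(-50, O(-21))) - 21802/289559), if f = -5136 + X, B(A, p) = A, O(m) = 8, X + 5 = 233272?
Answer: 289559/66071840377 ≈ 4.3825e-6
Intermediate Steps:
X = 233267 (X = -5 + 233272 = 233267)
f = 228131 (f = -5136 + 233267 = 228131)
1/((f - B(-50, O(-21))) - 21802/289559) = 1/((228131 - 1*(-50)) - 21802/289559) = 1/((228131 + 50) - 21802*1/289559) = 1/(228181 - 21802/289559) = 1/(66071840377/289559) = 289559/66071840377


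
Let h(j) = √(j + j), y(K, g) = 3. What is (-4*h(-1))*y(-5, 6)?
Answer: -12*I*√2 ≈ -16.971*I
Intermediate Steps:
h(j) = √2*√j (h(j) = √(2*j) = √2*√j)
(-4*h(-1))*y(-5, 6) = -4*√2*√(-1)*3 = -4*√2*I*3 = -4*I*√2*3 = -12*I*√2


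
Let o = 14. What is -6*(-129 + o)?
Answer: 690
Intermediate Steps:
-6*(-129 + o) = -6*(-129 + 14) = -6*(-115) = 690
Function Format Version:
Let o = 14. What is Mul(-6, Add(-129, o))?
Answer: 690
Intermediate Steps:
Mul(-6, Add(-129, o)) = Mul(-6, Add(-129, 14)) = Mul(-6, -115) = 690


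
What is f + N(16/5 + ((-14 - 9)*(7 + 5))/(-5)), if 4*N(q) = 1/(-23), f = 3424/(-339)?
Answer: -315347/31188 ≈ -10.111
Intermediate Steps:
f = -3424/339 (f = 3424*(-1/339) = -3424/339 ≈ -10.100)
N(q) = -1/92 (N(q) = (¼)/(-23) = (¼)*(-1/23) = -1/92)
f + N(16/5 + ((-14 - 9)*(7 + 5))/(-5)) = -3424/339 - 1/92 = -315347/31188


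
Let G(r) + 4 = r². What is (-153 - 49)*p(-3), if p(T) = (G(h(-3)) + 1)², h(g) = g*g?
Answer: -1228968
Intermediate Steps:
h(g) = g²
G(r) = -4 + r²
p(T) = 6084 (p(T) = ((-4 + ((-3)²)²) + 1)² = ((-4 + 9²) + 1)² = ((-4 + 81) + 1)² = (77 + 1)² = 78² = 6084)
(-153 - 49)*p(-3) = (-153 - 49)*6084 = -202*6084 = -1228968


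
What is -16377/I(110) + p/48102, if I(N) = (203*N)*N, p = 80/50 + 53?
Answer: -108942079/19692157100 ≈ -0.0055323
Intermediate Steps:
p = 273/5 (p = 80*(1/50) + 53 = 8/5 + 53 = 273/5 ≈ 54.600)
I(N) = 203*N²
-16377/I(110) + p/48102 = -16377/(203*110²) + (273/5)/48102 = -16377/(203*12100) + (273/5)*(1/48102) = -16377/2456300 + 91/80170 = -108942079/19692157100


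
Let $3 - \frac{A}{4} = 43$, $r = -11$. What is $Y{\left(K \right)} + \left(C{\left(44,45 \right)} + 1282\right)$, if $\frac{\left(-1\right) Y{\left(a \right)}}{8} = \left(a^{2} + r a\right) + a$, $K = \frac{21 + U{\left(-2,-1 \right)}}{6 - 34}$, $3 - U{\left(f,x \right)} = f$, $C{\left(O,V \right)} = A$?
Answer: $\frac{51000}{49} \approx 1040.8$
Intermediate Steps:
$A = -160$ ($A = 12 - 172 = -160$)
$C{\left(O,V \right)} = -160$
$U{\left(f,x \right)} = 3 - f$
$K = - \frac{13}{14}$ ($K = \frac{21 + \left(3 - -2\right)}{6 - 34} = \frac{21 + \left(3 + 2\right)}{-28} = \left(21 + 5\right) \left(- \frac{1}{28}\right) = 26 \left(- \frac{1}{28}\right) = - \frac{13}{14} \approx -0.92857$)
$Y{\left(a \right)} = - 8 a^{2} + 80 a$ ($Y{\left(a \right)} = - 8 \left(\left(a^{2} - 11 a\right) + a\right) = - 8 \left(a^{2} - 10 a\right) = - 8 a^{2} + 80 a$)
$Y{\left(K \right)} + \left(C{\left(44,45 \right)} + 1282\right) = 8 \left(- \frac{13}{14}\right) \left(10 - - \frac{13}{14}\right) + \left(-160 + 1282\right) = 8 \left(- \frac{13}{14}\right) \left(10 + \frac{13}{14}\right) + 1122 = 8 \left(- \frac{13}{14}\right) \frac{153}{14} + 1122 = - \frac{3978}{49} + 1122 = \frac{51000}{49}$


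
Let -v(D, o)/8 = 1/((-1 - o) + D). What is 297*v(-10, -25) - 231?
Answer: -2805/7 ≈ -400.71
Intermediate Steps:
v(D, o) = -8/(-1 + D - o) (v(D, o) = -8/((-1 - o) + D) = -8/(-1 + D - o))
297*v(-10, -25) - 231 = 297*(8/(1 - 25 - 1*(-10))) - 231 = 297*(8/(1 - 25 + 10)) - 231 = 297*(8/(-14)) - 231 = 297*(8*(-1/14)) - 231 = 297*(-4/7) - 231 = -1188/7 - 231 = -2805/7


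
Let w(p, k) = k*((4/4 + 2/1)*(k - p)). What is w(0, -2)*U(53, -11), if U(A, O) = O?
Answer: -132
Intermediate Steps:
w(p, k) = k*(-3*p + 3*k) (w(p, k) = k*((4*(1/4) + 2*1)*(k - p)) = k*((1 + 2)*(k - p)) = k*(3*(k - p)) = k*(-3*p + 3*k))
w(0, -2)*U(53, -11) = (3*(-2)*(-2 - 1*0))*(-11) = (3*(-2)*(-2 + 0))*(-11) = (3*(-2)*(-2))*(-11) = 12*(-11) = -132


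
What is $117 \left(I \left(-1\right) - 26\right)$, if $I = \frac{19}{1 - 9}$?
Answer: $- \frac{22113}{8} \approx -2764.1$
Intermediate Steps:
$I = - \frac{19}{8}$ ($I = \frac{19}{-8} = 19 \left(- \frac{1}{8}\right) = - \frac{19}{8} \approx -2.375$)
$117 \left(I \left(-1\right) - 26\right) = 117 \left(\left(- \frac{19}{8}\right) \left(-1\right) - 26\right) = 117 \left(\frac{19}{8} - 26\right) = 117 \left(- \frac{189}{8}\right) = - \frac{22113}{8}$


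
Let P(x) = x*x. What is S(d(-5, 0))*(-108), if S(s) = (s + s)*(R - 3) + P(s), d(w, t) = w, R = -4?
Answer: -10260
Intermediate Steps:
P(x) = x**2
S(s) = s**2 - 14*s (S(s) = (s + s)*(-4 - 3) + s**2 = (2*s)*(-7) + s**2 = -14*s + s**2 = s**2 - 14*s)
S(d(-5, 0))*(-108) = -5*(-14 - 5)*(-108) = -5*(-19)*(-108) = 95*(-108) = -10260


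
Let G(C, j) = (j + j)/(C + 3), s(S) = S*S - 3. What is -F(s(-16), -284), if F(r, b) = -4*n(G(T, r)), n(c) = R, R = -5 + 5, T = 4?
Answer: 0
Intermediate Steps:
R = 0
s(S) = -3 + S² (s(S) = S² - 3 = -3 + S²)
G(C, j) = 2*j/(3 + C) (G(C, j) = (2*j)/(3 + C) = 2*j/(3 + C))
n(c) = 0
F(r, b) = 0 (F(r, b) = -4*0 = 0)
-F(s(-16), -284) = -1*0 = 0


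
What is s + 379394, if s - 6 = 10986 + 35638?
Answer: 426024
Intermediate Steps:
s = 46630 (s = 6 + (10986 + 35638) = 6 + 46624 = 46630)
s + 379394 = 46630 + 379394 = 426024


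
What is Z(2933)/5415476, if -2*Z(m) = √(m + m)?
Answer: -√5866/10830952 ≈ -7.0714e-6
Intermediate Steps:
Z(m) = -√2*√m/2 (Z(m) = -√(m + m)/2 = -√2*√m/2)
Z(2933)/5415476 = -√2*√2933/2/5415476 = -√5866/2*(1/5415476) = -√5866/10830952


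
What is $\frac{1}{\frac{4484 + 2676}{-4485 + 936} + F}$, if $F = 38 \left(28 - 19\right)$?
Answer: $\frac{3549}{1206598} \approx 0.0029413$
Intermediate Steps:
$F = 342$ ($F = 38 \cdot 9 = 342$)
$\frac{1}{\frac{4484 + 2676}{-4485 + 936} + F} = \frac{1}{\frac{4484 + 2676}{-4485 + 936} + 342} = \frac{1}{\frac{7160}{-3549} + 342} = \frac{1}{7160 \left(- \frac{1}{3549}\right) + 342} = \frac{1}{- \frac{7160}{3549} + 342} = \frac{1}{\frac{1206598}{3549}} = \frac{3549}{1206598}$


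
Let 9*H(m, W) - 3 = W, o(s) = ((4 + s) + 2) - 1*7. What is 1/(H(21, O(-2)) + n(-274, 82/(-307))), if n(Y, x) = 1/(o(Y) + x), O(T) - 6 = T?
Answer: 253521/196262 ≈ 1.2917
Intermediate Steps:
o(s) = -1 + s (o(s) = (6 + s) - 7 = -1 + s)
O(T) = 6 + T
H(m, W) = 1/3 + W/9
n(Y, x) = 1/(-1 + Y + x) (n(Y, x) = 1/((-1 + Y) + x) = 1/(-1 + Y + x))
1/(H(21, O(-2)) + n(-274, 82/(-307))) = 1/((1/3 + (6 - 2)/9) + 1/(-1 - 274 + 82/(-307))) = 1/((1/3 + (1/9)*4) + 1/(-1 - 274 + 82*(-1/307))) = 1/((1/3 + 4/9) + 1/(-1 - 274 - 82/307)) = 1/(7/9 + 1/(-84507/307)) = 1/(7/9 - 307/84507) = 1/(196262/253521) = 253521/196262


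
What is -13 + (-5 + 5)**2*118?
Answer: -13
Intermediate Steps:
-13 + (-5 + 5)**2*118 = -13 + 0**2*118 = -13 + 0*118 = -13 + 0 = -13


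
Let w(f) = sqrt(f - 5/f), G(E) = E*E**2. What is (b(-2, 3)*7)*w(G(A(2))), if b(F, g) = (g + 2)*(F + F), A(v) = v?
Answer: -35*sqrt(118) ≈ -380.20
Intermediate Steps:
b(F, g) = 2*F*(2 + g) (b(F, g) = (2 + g)*(2*F) = 2*F*(2 + g))
G(E) = E**3
(b(-2, 3)*7)*w(G(A(2))) = ((2*(-2)*(2 + 3))*7)*sqrt(2**3 - 5/(2**3)) = ((2*(-2)*5)*7)*sqrt(8 - 5/8) = (-20*7)*sqrt(8 - 5*1/8) = -140*sqrt(8 - 5/8) = -35*sqrt(118)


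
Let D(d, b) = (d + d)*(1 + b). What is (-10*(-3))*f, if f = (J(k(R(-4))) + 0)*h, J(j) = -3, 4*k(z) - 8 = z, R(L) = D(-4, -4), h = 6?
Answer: -540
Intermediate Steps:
D(d, b) = 2*d*(1 + b) (D(d, b) = (2*d)*(1 + b) = 2*d*(1 + b))
R(L) = 24 (R(L) = 2*(-4)*(1 - 4) = 2*(-4)*(-3) = 24)
k(z) = 2 + z/4
f = -18 (f = (-3 + 0)*6 = -3*6 = -18)
(-10*(-3))*f = -10*(-3)*(-18) = 30*(-18) = -540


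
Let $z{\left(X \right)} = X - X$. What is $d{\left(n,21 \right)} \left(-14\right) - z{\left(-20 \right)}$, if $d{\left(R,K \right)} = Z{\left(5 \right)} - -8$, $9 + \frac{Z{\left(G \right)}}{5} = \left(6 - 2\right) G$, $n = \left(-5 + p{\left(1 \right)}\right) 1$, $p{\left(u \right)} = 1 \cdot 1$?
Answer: $-882$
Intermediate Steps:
$z{\left(X \right)} = 0$
$p{\left(u \right)} = 1$
$n = -4$ ($n = \left(-5 + 1\right) 1 = \left(-4\right) 1 = -4$)
$Z{\left(G \right)} = -45 + 20 G$ ($Z{\left(G \right)} = -45 + 5 \left(6 - 2\right) G = -45 + 5 \cdot 4 G = -45 + 20 G$)
$d{\left(R,K \right)} = 63$ ($d{\left(R,K \right)} = \left(-45 + 20 \cdot 5\right) - -8 = \left(-45 + 100\right) + 8 = 55 + 8 = 63$)
$d{\left(n,21 \right)} \left(-14\right) - z{\left(-20 \right)} = 63 \left(-14\right) - 0 = -882 + 0 = -882$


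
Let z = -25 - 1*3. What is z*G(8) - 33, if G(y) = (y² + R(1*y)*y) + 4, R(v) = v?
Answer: -3729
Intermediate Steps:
z = -28 (z = -25 - 3 = -28)
G(y) = 4 + 2*y² (G(y) = (y² + (1*y)*y) + 4 = (y² + y*y) + 4 = (y² + y²) + 4 = 2*y² + 4 = 4 + 2*y²)
z*G(8) - 33 = -28*(4 + 2*8²) - 33 = -28*(4 + 2*64) - 33 = -28*(4 + 128) - 33 = -28*132 - 33 = -3696 - 33 = -3729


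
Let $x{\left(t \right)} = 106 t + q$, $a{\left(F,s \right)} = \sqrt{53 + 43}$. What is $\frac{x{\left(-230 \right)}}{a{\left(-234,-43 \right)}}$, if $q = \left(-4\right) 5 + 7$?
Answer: $- \frac{8131 \sqrt{6}}{8} \approx -2489.6$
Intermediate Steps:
$q = -13$ ($q = -20 + 7 = -13$)
$a{\left(F,s \right)} = 4 \sqrt{6}$ ($a{\left(F,s \right)} = \sqrt{96} = 4 \sqrt{6}$)
$x{\left(t \right)} = -13 + 106 t$ ($x{\left(t \right)} = 106 t - 13 = -13 + 106 t$)
$\frac{x{\left(-230 \right)}}{a{\left(-234,-43 \right)}} = \frac{-13 + 106 \left(-230\right)}{4 \sqrt{6}} = \left(-13 - 24380\right) \frac{\sqrt{6}}{24} = - 24393 \frac{\sqrt{6}}{24} = - \frac{8131 \sqrt{6}}{8}$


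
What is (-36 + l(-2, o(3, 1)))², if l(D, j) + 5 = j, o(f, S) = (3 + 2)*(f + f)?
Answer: 121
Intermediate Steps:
o(f, S) = 10*f (o(f, S) = 5*(2*f) = 10*f)
l(D, j) = -5 + j
(-36 + l(-2, o(3, 1)))² = (-36 + (-5 + 10*3))² = (-36 + (-5 + 30))² = (-36 + 25)² = (-11)² = 121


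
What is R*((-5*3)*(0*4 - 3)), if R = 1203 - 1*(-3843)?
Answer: 227070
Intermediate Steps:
R = 5046 (R = 1203 + 3843 = 5046)
R*((-5*3)*(0*4 - 3)) = 5046*((-5*3)*(0*4 - 3)) = 5046*(-15*(0 - 3)) = 5046*(-15*(-3)) = 5046*45 = 227070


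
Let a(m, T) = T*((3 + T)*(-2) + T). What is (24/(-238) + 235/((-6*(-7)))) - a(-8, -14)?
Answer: 83891/714 ≈ 117.49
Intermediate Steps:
a(m, T) = T*(-6 - T) (a(m, T) = T*((-6 - 2*T) + T) = T*(-6 - T))
(24/(-238) + 235/((-6*(-7)))) - a(-8, -14) = (24/(-238) + 235/((-6*(-7)))) - (-1)*(-14)*(6 - 14) = (24*(-1/238) + 235/42) - (-1)*(-14)*(-8) = (-12/119 + 235*(1/42)) - 1*(-112) = (-12/119 + 235/42) + 112 = 3923/714 + 112 = 83891/714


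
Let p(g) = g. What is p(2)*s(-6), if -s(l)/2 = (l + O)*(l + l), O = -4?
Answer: -480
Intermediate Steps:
s(l) = -4*l*(-4 + l) (s(l) = -2*(l - 4)*(l + l) = -2*(-4 + l)*2*l = -4*l*(-4 + l))
p(2)*s(-6) = 2*(4*(-6)*(4 - 1*(-6))) = 2*(4*(-6)*(4 + 6)) = 2*(4*(-6)*10) = 2*(-240) = -480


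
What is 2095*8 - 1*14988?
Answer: 1772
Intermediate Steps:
2095*8 - 1*14988 = 16760 - 14988 = 1772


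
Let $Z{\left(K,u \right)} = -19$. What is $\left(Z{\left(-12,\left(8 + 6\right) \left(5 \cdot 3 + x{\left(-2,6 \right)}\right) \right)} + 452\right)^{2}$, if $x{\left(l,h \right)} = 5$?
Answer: $187489$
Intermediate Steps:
$\left(Z{\left(-12,\left(8 + 6\right) \left(5 \cdot 3 + x{\left(-2,6 \right)}\right) \right)} + 452\right)^{2} = \left(-19 + 452\right)^{2} = 433^{2} = 187489$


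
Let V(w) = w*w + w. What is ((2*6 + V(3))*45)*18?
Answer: 19440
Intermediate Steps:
V(w) = w + w² (V(w) = w² + w = w + w²)
((2*6 + V(3))*45)*18 = ((2*6 + 3*(1 + 3))*45)*18 = ((12 + 3*4)*45)*18 = ((12 + 12)*45)*18 = (24*45)*18 = 1080*18 = 19440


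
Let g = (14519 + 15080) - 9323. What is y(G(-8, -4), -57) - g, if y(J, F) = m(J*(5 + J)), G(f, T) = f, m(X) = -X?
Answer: -20300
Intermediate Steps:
y(J, F) = -J*(5 + J)
g = 20276 (g = 29599 - 9323 = 20276)
y(G(-8, -4), -57) - g = -1*(-8)*(5 - 8) - 1*20276 = -1*(-8)*(-3) - 20276 = -24 - 20276 = -20300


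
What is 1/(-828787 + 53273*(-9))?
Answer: -1/1308244 ≈ -7.6438e-7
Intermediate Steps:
1/(-828787 + 53273*(-9)) = 1/(-828787 - 479457) = 1/(-1308244) = -1/1308244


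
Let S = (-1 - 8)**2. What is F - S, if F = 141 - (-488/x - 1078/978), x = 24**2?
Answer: 727039/11736 ≈ 61.949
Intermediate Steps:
x = 576
F = 1677655/11736 (F = 141 - (-488/576 - 1078/978) = 141 - (-488*1/576 - 1078*1/978) = 141 - (-61/72 - 539/489) = 141 - 1*(-22879/11736) = 141 + 22879/11736 = 1677655/11736 ≈ 142.95)
S = 81 (S = (-9)**2 = 81)
F - S = 1677655/11736 - 1*81 = 1677655/11736 - 81 = 727039/11736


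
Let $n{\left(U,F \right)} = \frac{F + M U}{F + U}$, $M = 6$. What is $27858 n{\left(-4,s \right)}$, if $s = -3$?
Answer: $\frac{752166}{7} \approx 1.0745 \cdot 10^{5}$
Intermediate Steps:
$n{\left(U,F \right)} = \frac{F + 6 U}{F + U}$
$27858 n{\left(-4,s \right)} = 27858 \frac{-3 + 6 \left(-4\right)}{-3 - 4} = 27858 \frac{-3 - 24}{-7} = 27858 \left(\left(- \frac{1}{7}\right) \left(-27\right)\right) = 27858 \cdot \frac{27}{7} = \frac{752166}{7}$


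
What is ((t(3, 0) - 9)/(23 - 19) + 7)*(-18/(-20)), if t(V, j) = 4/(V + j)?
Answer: 183/40 ≈ 4.5750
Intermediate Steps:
((t(3, 0) - 9)/(23 - 19) + 7)*(-18/(-20)) = ((4/(3 + 0) - 9)/(23 - 19) + 7)*(-18/(-20)) = ((4/3 - 9)/4 + 7)*(-18*(-1/20)) = ((4*(⅓) - 9)*(¼) + 7)*(9/10) = ((4/3 - 9)*(¼) + 7)*(9/10) = (-23/3*¼ + 7)*(9/10) = (-23/12 + 7)*(9/10) = (61/12)*(9/10) = 183/40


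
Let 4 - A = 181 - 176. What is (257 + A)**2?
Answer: 65536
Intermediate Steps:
A = -1 (A = 4 - (181 - 176) = 4 - 1*5 = 4 - 5 = -1)
(257 + A)**2 = (257 - 1)**2 = 256**2 = 65536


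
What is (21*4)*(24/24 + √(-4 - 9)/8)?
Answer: 84 + 21*I*√13/2 ≈ 84.0 + 37.858*I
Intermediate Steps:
(21*4)*(24/24 + √(-4 - 9)/8) = 84*(24*(1/24) + √(-13)*(⅛)) = 84*(1 + (I*√13)*(⅛)) = 84*(1 + I*√13/8) = 84 + 21*I*√13/2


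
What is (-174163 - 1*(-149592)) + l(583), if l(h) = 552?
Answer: -24019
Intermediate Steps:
(-174163 - 1*(-149592)) + l(583) = (-174163 - 1*(-149592)) + 552 = (-174163 + 149592) + 552 = -24571 + 552 = -24019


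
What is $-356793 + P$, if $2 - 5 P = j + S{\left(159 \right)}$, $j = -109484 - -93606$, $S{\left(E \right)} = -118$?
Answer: $- \frac{1767967}{5} \approx -3.5359 \cdot 10^{5}$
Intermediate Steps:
$j = -15878$ ($j = -109484 + 93606 = -15878$)
$P = \frac{15998}{5}$ ($P = \frac{2}{5} - \frac{-15878 - 118}{5} = \frac{2}{5} - - \frac{15996}{5} = \frac{2}{5} + \frac{15996}{5} = \frac{15998}{5} \approx 3199.6$)
$-356793 + P = -356793 + \frac{15998}{5} = - \frac{1767967}{5}$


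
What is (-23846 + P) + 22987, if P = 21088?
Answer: 20229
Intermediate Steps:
(-23846 + P) + 22987 = (-23846 + 21088) + 22987 = -2758 + 22987 = 20229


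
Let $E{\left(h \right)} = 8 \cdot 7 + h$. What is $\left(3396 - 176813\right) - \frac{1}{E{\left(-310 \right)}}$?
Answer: $- \frac{44047917}{254} \approx -1.7342 \cdot 10^{5}$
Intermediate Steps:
$E{\left(h \right)} = 56 + h$
$\left(3396 - 176813\right) - \frac{1}{E{\left(-310 \right)}} = \left(3396 - 176813\right) - \frac{1}{56 - 310} = -173417 - \frac{1}{-254} = -173417 - - \frac{1}{254} = -173417 + \frac{1}{254} = - \frac{44047917}{254}$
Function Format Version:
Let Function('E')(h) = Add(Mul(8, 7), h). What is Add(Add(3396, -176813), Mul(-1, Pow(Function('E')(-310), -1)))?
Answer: Rational(-44047917, 254) ≈ -1.7342e+5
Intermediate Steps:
Function('E')(h) = Add(56, h)
Add(Add(3396, -176813), Mul(-1, Pow(Function('E')(-310), -1))) = Add(Add(3396, -176813), Mul(-1, Pow(Add(56, -310), -1))) = Add(-173417, Mul(-1, Pow(-254, -1))) = Add(-173417, Mul(-1, Rational(-1, 254))) = Add(-173417, Rational(1, 254)) = Rational(-44047917, 254)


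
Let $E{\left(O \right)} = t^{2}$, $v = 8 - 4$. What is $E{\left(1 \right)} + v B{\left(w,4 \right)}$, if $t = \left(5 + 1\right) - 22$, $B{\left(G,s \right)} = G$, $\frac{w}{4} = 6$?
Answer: $352$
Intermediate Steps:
$w = 24$ ($w = 4 \cdot 6 = 24$)
$t = -16$ ($t = 6 - 22 = -16$)
$v = 4$
$E{\left(O \right)} = 256$ ($E{\left(O \right)} = \left(-16\right)^{2} = 256$)
$E{\left(1 \right)} + v B{\left(w,4 \right)} = 256 + 4 \cdot 24 = 256 + 96 = 352$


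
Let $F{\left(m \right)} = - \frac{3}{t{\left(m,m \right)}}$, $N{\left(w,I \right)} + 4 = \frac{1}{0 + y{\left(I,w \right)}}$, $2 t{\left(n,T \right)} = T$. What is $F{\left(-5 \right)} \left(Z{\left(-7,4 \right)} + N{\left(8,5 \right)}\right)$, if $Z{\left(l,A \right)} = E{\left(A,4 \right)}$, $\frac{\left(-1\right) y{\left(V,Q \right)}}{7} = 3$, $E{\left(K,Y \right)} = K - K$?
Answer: $- \frac{34}{7} \approx -4.8571$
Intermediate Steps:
$E{\left(K,Y \right)} = 0$
$y{\left(V,Q \right)} = -21$ ($y{\left(V,Q \right)} = \left(-7\right) 3 = -21$)
$Z{\left(l,A \right)} = 0$
$t{\left(n,T \right)} = \frac{T}{2}$
$N{\left(w,I \right)} = - \frac{85}{21}$ ($N{\left(w,I \right)} = -4 + \frac{1}{0 - 21} = -4 + \frac{1}{-21} = -4 - \frac{1}{21} = - \frac{85}{21}$)
$F{\left(m \right)} = - \frac{6}{m}$ ($F{\left(m \right)} = - \frac{3}{\frac{1}{2} m} = - 3 \frac{2}{m} = - \frac{6}{m}$)
$F{\left(-5 \right)} \left(Z{\left(-7,4 \right)} + N{\left(8,5 \right)}\right) = - \frac{6}{-5} \left(0 - \frac{85}{21}\right) = \left(-6\right) \left(- \frac{1}{5}\right) \left(- \frac{85}{21}\right) = \frac{6}{5} \left(- \frac{85}{21}\right) = - \frac{34}{7}$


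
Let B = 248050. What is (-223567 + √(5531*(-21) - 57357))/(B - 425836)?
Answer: 13151/10458 - I*√43377/88893 ≈ 1.2575 - 0.0023429*I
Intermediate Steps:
(-223567 + √(5531*(-21) - 57357))/(B - 425836) = (-223567 + √(5531*(-21) - 57357))/(248050 - 425836) = (-223567 + √(-116151 - 57357))/(-177786) = (-223567 + √(-173508))*(-1/177786) = (-223567 + 2*I*√43377)*(-1/177786) = 13151/10458 - I*√43377/88893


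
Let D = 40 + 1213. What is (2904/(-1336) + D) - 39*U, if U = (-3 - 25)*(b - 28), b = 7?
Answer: -3620756/167 ≈ -21681.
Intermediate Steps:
U = 588 (U = (-3 - 25)*(7 - 28) = -28*(-21) = 588)
D = 1253
(2904/(-1336) + D) - 39*U = (2904/(-1336) + 1253) - 39*588 = (2904*(-1/1336) + 1253) - 22932 = (-363/167 + 1253) - 22932 = 208888/167 - 22932 = -3620756/167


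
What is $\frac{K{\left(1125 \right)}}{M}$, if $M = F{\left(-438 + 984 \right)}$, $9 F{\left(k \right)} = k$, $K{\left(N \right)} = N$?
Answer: $\frac{3375}{182} \approx 18.544$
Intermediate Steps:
$F{\left(k \right)} = \frac{k}{9}$
$M = \frac{182}{3}$ ($M = \frac{-438 + 984}{9} = \frac{1}{9} \cdot 546 = \frac{182}{3} \approx 60.667$)
$\frac{K{\left(1125 \right)}}{M} = \frac{1125}{\frac{182}{3}} = 1125 \cdot \frac{3}{182} = \frac{3375}{182}$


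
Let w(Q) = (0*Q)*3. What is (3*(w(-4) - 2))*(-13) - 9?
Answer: 69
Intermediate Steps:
w(Q) = 0 (w(Q) = 0*3 = 0)
(3*(w(-4) - 2))*(-13) - 9 = (3*(0 - 2))*(-13) - 9 = (3*(-2))*(-13) - 9 = -6*(-13) - 9 = 78 - 9 = 69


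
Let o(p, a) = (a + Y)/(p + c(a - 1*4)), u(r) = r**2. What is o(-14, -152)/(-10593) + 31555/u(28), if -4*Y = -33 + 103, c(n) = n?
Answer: 9470737777/235305840 ≈ 40.249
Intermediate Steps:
Y = -35/2 (Y = -(-33 + 103)/4 = -1/4*70 = -35/2 ≈ -17.500)
o(p, a) = (-35/2 + a)/(-4 + a + p) (o(p, a) = (a - 35/2)/(p + (a - 1*4)) = (-35/2 + a)/(p + (a - 4)) = (-35/2 + a)/(p + (-4 + a)) = (-35/2 + a)/(-4 + a + p))
o(-14, -152)/(-10593) + 31555/u(28) = ((-35/2 - 152)/(-4 - 152 - 14))/(-10593) + 31555/(28**2) = (-339/2/(-170))*(-1/10593) + 31555/784 = -1/170*(-339/2)*(-1/10593) + 31555*(1/784) = (339/340)*(-1/10593) + 31555/784 = -113/1200540 + 31555/784 = 9470737777/235305840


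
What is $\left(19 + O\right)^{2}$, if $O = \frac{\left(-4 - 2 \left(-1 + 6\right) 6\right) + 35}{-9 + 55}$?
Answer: $\frac{714025}{2116} \approx 337.44$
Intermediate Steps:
$O = - \frac{29}{46}$ ($O = \frac{\left(-4 - 2 \cdot 5 \cdot 6\right) + 35}{46} = \left(\left(-4 - 60\right) + 35\right) \frac{1}{46} = \left(-64 + 35\right) \frac{1}{46} = \left(-29\right) \frac{1}{46} = - \frac{29}{46} \approx -0.63043$)
$\left(19 + O\right)^{2} = \left(19 - \frac{29}{46}\right)^{2} = \left(\frac{845}{46}\right)^{2} = \frac{714025}{2116}$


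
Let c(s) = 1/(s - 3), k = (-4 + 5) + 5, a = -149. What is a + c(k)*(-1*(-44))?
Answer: -403/3 ≈ -134.33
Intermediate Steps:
k = 6 (k = 1 + 5 = 6)
c(s) = 1/(-3 + s)
a + c(k)*(-1*(-44)) = -149 + (-1*(-44))/(-3 + 6) = -149 + 44/3 = -403/3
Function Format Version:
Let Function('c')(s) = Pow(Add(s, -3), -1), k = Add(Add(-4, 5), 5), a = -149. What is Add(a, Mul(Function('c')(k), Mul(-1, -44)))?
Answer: Rational(-403, 3) ≈ -134.33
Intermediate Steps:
k = 6 (k = Add(1, 5) = 6)
Function('c')(s) = Pow(Add(-3, s), -1)
Add(a, Mul(Function('c')(k), Mul(-1, -44))) = Add(-149, Mul(Pow(Add(-3, 6), -1), Mul(-1, -44))) = Add(-149, Mul(Pow(3, -1), 44)) = Add(-149, Mul(Rational(1, 3), 44)) = Add(-149, Rational(44, 3)) = Rational(-403, 3)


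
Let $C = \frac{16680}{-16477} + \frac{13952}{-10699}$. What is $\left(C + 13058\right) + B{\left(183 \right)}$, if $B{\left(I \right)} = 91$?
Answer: $\frac{2317594978603}{176287423} \approx 13147.0$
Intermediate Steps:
$C = - \frac{408346424}{176287423}$ ($C = 16680 \left(- \frac{1}{16477}\right) + 13952 \left(- \frac{1}{10699}\right) = - \frac{16680}{16477} - \frac{13952}{10699} = - \frac{408346424}{176287423} \approx -2.3164$)
$\left(C + 13058\right) + B{\left(183 \right)} = \left(- \frac{408346424}{176287423} + 13058\right) + 91 = \frac{2301552823110}{176287423} + 91 = \frac{2317594978603}{176287423}$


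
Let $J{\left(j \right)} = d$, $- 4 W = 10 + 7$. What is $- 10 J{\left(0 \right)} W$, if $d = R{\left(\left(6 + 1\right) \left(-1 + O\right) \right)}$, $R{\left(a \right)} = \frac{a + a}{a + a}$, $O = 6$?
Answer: $\frac{85}{2} \approx 42.5$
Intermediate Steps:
$R{\left(a \right)} = 1$ ($R{\left(a \right)} = \frac{2 a}{2 a} = 2 a \frac{1}{2 a} = 1$)
$W = - \frac{17}{4}$ ($W = - \frac{10 + 7}{4} = \left(- \frac{1}{4}\right) 17 = - \frac{17}{4} \approx -4.25$)
$d = 1$
$J{\left(j \right)} = 1$
$- 10 J{\left(0 \right)} W = \left(-10\right) 1 \left(- \frac{17}{4}\right) = \left(-10\right) \left(- \frac{17}{4}\right) = \frac{85}{2}$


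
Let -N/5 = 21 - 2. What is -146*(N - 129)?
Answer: 32704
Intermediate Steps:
N = -95 (N = -5*(21 - 2) = -5*19 = -95)
-146*(N - 129) = -146*(-95 - 129) = -146*(-224) = 32704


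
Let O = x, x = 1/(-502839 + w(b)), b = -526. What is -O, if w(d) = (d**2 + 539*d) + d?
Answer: 1/510203 ≈ 1.9600e-6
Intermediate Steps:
w(d) = d**2 + 540*d
x = -1/510203 (x = 1/(-502839 - 526*(540 - 526)) = 1/(-502839 - 526*14) = 1/(-502839 - 7364) = 1/(-510203) = -1/510203 ≈ -1.9600e-6)
O = -1/510203 ≈ -1.9600e-6
-O = -1*(-1/510203) = 1/510203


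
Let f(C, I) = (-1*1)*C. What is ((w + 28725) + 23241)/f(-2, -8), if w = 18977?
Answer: 70943/2 ≈ 35472.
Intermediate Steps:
f(C, I) = -C
((w + 28725) + 23241)/f(-2, -8) = ((18977 + 28725) + 23241)/((-1*(-2))) = (47702 + 23241)/2 = 70943*(1/2) = 70943/2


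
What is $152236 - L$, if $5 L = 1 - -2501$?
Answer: $\frac{758678}{5} \approx 1.5174 \cdot 10^{5}$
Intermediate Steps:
$L = \frac{2502}{5}$ ($L = \frac{1 - -2501}{5} = \frac{1 + 2501}{5} = \frac{1}{5} \cdot 2502 = \frac{2502}{5} \approx 500.4$)
$152236 - L = 152236 - \frac{2502}{5} = \frac{758678}{5}$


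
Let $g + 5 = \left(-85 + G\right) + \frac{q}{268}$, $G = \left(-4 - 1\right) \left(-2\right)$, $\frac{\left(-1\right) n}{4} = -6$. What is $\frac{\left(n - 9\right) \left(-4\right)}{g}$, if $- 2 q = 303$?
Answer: $\frac{32160}{43183} \approx 0.74474$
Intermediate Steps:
$q = - \frac{303}{2}$ ($q = \left(- \frac{1}{2}\right) 303 = - \frac{303}{2} \approx -151.5$)
$n = 24$ ($n = \left(-4\right) \left(-6\right) = 24$)
$G = 10$ ($G = \left(-5\right) \left(-2\right) = 10$)
$g = - \frac{43183}{536}$ ($g = -5 + \left(\left(-85 + 10\right) - \frac{303}{2 \cdot 268}\right) = -5 - \frac{40503}{536} = - \frac{43183}{536} \approx -80.565$)
$\frac{\left(n - 9\right) \left(-4\right)}{g} = \frac{\left(24 - 9\right) \left(-4\right)}{- \frac{43183}{536}} = 15 \left(-4\right) \left(- \frac{536}{43183}\right) = \left(-60\right) \left(- \frac{536}{43183}\right) = \frac{32160}{43183}$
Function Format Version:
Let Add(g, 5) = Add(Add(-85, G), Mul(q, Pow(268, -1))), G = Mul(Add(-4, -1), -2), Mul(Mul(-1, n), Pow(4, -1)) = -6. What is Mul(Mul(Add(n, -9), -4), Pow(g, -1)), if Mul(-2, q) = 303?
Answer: Rational(32160, 43183) ≈ 0.74474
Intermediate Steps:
q = Rational(-303, 2) (q = Mul(Rational(-1, 2), 303) = Rational(-303, 2) ≈ -151.50)
n = 24 (n = Mul(-4, -6) = 24)
G = 10 (G = Mul(-5, -2) = 10)
g = Rational(-43183, 536) (g = Add(-5, Add(Add(-85, 10), Mul(Rational(-303, 2), Pow(268, -1)))) = Add(-5, Add(-75, Mul(Rational(-303, 2), Rational(1, 268)))) = Add(-5, Add(-75, Rational(-303, 536))) = Add(-5, Rational(-40503, 536)) = Rational(-43183, 536) ≈ -80.565)
Mul(Mul(Add(n, -9), -4), Pow(g, -1)) = Mul(Mul(Add(24, -9), -4), Pow(Rational(-43183, 536), -1)) = Mul(Mul(15, -4), Rational(-536, 43183)) = Mul(-60, Rational(-536, 43183)) = Rational(32160, 43183)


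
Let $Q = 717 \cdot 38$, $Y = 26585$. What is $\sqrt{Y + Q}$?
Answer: $\sqrt{53831} \approx 232.02$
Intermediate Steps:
$Q = 27246$
$\sqrt{Y + Q} = \sqrt{26585 + 27246} = \sqrt{53831}$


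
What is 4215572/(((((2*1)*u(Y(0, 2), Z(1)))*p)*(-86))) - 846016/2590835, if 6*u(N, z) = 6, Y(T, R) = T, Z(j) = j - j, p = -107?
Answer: 2726570351039/11920431835 ≈ 228.73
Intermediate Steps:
Z(j) = 0
u(N, z) = 1 (u(N, z) = (1/6)*6 = 1)
4215572/(((((2*1)*u(Y(0, 2), Z(1)))*p)*(-86))) - 846016/2590835 = 4215572/(((((2*1)*1)*(-107))*(-86))) - 846016/2590835 = 4215572/((((2*1)*(-107))*(-86))) - 846016*1/2590835 = 4215572/(((2*(-107))*(-86))) - 846016/2590835 = 4215572/((-214*(-86))) - 846016/2590835 = 4215572/18404 - 846016/2590835 = 4215572*(1/18404) - 846016/2590835 = 1053893/4601 - 846016/2590835 = 2726570351039/11920431835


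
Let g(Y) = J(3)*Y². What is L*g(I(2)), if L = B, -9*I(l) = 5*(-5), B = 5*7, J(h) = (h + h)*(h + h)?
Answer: 87500/9 ≈ 9722.2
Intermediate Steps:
J(h) = 4*h² (J(h) = (2*h)*(2*h) = 4*h²)
B = 35
I(l) = 25/9 (I(l) = -5*(-5)/9 = -⅑*(-25) = 25/9)
g(Y) = 36*Y² (g(Y) = (4*3²)*Y² = (4*9)*Y² = 36*Y²)
L = 35
L*g(I(2)) = 35*(36*(25/9)²) = 35*(36*(625/81)) = 35*(2500/9) = 87500/9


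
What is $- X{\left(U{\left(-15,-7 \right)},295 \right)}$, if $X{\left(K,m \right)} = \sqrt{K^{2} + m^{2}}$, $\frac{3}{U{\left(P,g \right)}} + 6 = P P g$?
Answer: $- \frac{\sqrt{24169366226}}{527} \approx -295.0$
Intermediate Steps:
$U{\left(P,g \right)} = \frac{3}{-6 + g P^{2}}$ ($U{\left(P,g \right)} = \frac{3}{-6 + P P g} = \frac{3}{-6 + P^{2} g} = \frac{3}{-6 + g P^{2}}$)
$- X{\left(U{\left(-15,-7 \right)},295 \right)} = - \sqrt{\left(\frac{3}{-6 - 7 \left(-15\right)^{2}}\right)^{2} + 295^{2}} = - \sqrt{\left(\frac{3}{-6 - 1575}\right)^{2} + 87025} = - \sqrt{\left(\frac{3}{-1581}\right)^{2} + 87025} = - \sqrt{\left(3 \left(- \frac{1}{1581}\right)\right)^{2} + 87025} = - \sqrt{\left(- \frac{1}{527}\right)^{2} + 87025} = - \sqrt{\frac{1}{277729} + 87025} = - \sqrt{\frac{24169366226}{277729}} = - \frac{\sqrt{24169366226}}{527}$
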